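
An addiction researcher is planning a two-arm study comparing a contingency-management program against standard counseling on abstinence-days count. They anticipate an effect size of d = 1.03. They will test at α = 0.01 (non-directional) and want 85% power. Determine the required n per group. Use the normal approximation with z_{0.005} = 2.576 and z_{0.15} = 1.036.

n = 25 per group

For two independent groups with equal n: n = 2·((z_{α/2} + z_β) / d)².
z_{α/2} + z_β = 2.576 + 1.036 = 3.612.
n = 2 × (3.612 / 1.03)² = 2 × 3.507² = 2 × 12.30 = 24.6.
Round up to the next whole participant.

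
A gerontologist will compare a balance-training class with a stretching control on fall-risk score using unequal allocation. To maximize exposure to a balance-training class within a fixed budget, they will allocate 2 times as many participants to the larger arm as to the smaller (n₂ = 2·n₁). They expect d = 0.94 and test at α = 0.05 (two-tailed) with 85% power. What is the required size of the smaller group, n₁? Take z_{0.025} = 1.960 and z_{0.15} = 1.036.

With allocation ratio k = n₂/n₁ = 2, Var(x̄₁−x̄₂) = σ²(1/n₁ + 1/(k·n₁)) = σ²·(k+1)/(k·n₁).
So n₁ = (1 + 1/k)·((z_{α/2} + z_β)/d)² = 1.500 × (2.996/0.94)².
n₁ = 1.500 × 10.16 = 15.2.
Round up: n₁ = 16, giving n₂ = 2 × 16 = 32.

n₁ = 16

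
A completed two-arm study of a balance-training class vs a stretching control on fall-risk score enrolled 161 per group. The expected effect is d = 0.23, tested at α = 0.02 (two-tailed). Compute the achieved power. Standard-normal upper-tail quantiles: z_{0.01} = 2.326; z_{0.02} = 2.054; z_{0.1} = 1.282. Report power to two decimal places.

power ≈ 0.40

For two equal groups, power = Φ(d·√(n/2) − z_{α/2}).
d·√(n/2) = 0.23 × √(161/2) = 0.23 × 8.972 = 2.064.
z_β = 2.064 − 2.326 = -0.262.
Power = Φ(-0.262) = 0.397.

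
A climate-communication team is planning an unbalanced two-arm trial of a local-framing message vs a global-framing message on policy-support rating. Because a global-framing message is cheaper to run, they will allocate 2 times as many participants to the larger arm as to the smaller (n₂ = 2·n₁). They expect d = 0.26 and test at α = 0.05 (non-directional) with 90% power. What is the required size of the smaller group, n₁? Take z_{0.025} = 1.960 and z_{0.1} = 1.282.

n₁ = 234

With allocation ratio k = n₂/n₁ = 2, Var(x̄₁−x̄₂) = σ²(1/n₁ + 1/(k·n₁)) = σ²·(k+1)/(k·n₁).
So n₁ = (1 + 1/k)·((z_{α/2} + z_β)/d)² = 1.500 × (3.242/0.26)².
n₁ = 1.500 × 155.48 = 233.2.
Round up: n₁ = 234, giving n₂ = 2 × 234 = 468.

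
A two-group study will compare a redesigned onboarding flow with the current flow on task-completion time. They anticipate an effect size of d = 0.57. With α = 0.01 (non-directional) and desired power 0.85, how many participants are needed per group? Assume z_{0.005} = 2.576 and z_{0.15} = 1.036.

For two independent groups with equal n: n = 2·((z_{α/2} + z_β) / d)².
z_{α/2} + z_β = 2.576 + 1.036 = 3.612.
n = 2 × (3.612 / 0.57)² = 2 × 6.337² = 2 × 40.16 = 80.3.
Round up to the next whole participant.

n = 81 per group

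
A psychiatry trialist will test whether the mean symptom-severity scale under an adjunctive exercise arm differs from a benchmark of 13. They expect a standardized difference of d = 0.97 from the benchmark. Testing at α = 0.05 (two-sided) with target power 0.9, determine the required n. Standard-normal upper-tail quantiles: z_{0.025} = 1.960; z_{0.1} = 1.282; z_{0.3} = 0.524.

For a one-sample test: n = ((z_{α/2} + z_β) / d)².
z_{α/2} + z_β = 1.960 + 1.282 = 3.242.
n = (3.242 / 0.97)² = 3.342² = 11.17.
Round up.

n = 12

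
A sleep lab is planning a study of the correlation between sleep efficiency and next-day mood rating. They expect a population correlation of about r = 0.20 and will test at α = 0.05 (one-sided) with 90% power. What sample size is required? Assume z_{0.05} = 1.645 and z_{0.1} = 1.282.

Fisher's z: C = ½·ln((1+r)/(1−r)) = ½·ln(1.5000) = 0.2027.
n = ((z_{α} + z_β)/C)² + 3.
(1.645 + 1.282) / 0.2027 = 2.927 / 0.2027 = 14.440.
n = 14.440² + 3 = 208.52 + 3 = 211.5.
Round up.

n = 212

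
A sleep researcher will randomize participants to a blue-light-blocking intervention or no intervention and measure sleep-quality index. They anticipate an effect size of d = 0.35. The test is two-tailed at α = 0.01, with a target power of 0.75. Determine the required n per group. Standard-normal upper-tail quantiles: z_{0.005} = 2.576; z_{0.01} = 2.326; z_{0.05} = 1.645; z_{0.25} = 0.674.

n = 173 per group

For two independent groups with equal n: n = 2·((z_{α/2} + z_β) / d)².
z_{α/2} + z_β = 2.576 + 0.674 = 3.250.
n = 2 × (3.250 / 0.35)² = 2 × 9.286² = 2 × 86.22 = 172.4.
Round up to the next whole participant.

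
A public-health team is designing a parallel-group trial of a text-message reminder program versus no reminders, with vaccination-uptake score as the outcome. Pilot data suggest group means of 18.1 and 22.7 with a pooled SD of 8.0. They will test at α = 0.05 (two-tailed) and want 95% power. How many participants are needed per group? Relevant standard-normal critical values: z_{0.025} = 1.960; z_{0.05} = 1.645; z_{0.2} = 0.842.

Cohen's d = |M₁ − M₂| / SD_pooled = |18.1 − 22.7| / 8.0 = 4.6 / 8.0 = 0.575.
For two independent groups with equal n: n = 2·((z_{α/2} + z_β) / d)².
z_{α/2} + z_β = 1.960 + 1.645 = 3.605.
n = 2 × (3.605 / 0.575)² = 2 × 6.270² = 2 × 39.31 = 78.6.
Round up to the next whole participant.

n = 79 per group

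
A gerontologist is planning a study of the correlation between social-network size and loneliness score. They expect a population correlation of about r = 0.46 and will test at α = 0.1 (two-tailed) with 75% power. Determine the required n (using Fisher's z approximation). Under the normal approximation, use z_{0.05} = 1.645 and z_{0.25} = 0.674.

Fisher's z: C = ½·ln((1+r)/(1−r)) = ½·ln(2.7037) = 0.4973.
n = ((z_{α/2} + z_β)/C)² + 3.
(1.645 + 0.674) / 0.4973 = 2.319 / 0.4973 = 4.663.
n = 4.663² + 3 = 21.75 + 3 = 24.7.
Round up.

n = 25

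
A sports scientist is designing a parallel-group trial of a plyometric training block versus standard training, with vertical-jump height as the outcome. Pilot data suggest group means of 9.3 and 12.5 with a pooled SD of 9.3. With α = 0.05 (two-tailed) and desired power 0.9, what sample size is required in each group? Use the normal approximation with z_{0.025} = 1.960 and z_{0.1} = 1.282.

n = 178 per group

Cohen's d = |M₁ − M₂| / SD_pooled = |9.3 − 12.5| / 9.3 = 3.2 / 9.3 = 0.344.
For two independent groups with equal n: n = 2·((z_{α/2} + z_β) / d)².
z_{α/2} + z_β = 1.960 + 1.282 = 3.242.
n = 2 × (3.242 / 0.344)² = 2 × 9.424² = 2 × 88.82 = 177.6.
Round up to the next whole participant.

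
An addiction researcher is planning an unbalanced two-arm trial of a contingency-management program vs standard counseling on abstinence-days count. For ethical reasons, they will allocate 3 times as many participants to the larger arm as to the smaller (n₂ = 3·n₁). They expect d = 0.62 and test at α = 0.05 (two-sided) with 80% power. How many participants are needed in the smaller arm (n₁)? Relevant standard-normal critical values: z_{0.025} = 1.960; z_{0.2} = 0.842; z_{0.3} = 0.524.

n₁ = 28

With allocation ratio k = n₂/n₁ = 3, Var(x̄₁−x̄₂) = σ²(1/n₁ + 1/(k·n₁)) = σ²·(k+1)/(k·n₁).
So n₁ = (1 + 1/k)·((z_{α/2} + z_β)/d)² = 1.333 × (2.802/0.62)².
n₁ = 1.333 × 20.42 = 27.2.
Round up: n₁ = 28, giving n₂ = 3 × 28 = 84.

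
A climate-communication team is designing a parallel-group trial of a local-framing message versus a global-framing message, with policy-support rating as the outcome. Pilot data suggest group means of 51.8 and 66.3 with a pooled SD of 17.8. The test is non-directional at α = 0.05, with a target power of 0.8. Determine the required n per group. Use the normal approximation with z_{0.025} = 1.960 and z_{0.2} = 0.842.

n = 24 per group

Cohen's d = |M₁ − M₂| / SD_pooled = |51.8 − 66.3| / 17.8 = 14.5 / 17.8 = 0.815.
For two independent groups with equal n: n = 2·((z_{α/2} + z_β) / d)².
z_{α/2} + z_β = 1.960 + 0.842 = 2.802.
n = 2 × (2.802 / 0.815)² = 2 × 3.438² = 2 × 11.82 = 23.6.
Round up to the next whole participant.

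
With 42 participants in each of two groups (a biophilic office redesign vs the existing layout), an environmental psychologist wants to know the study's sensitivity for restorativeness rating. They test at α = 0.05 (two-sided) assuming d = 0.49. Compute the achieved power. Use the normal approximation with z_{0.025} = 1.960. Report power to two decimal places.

power ≈ 0.61

For two equal groups, power = Φ(d·√(n/2) − z_{α/2}).
d·√(n/2) = 0.49 × √(42/2) = 0.49 × 4.583 = 2.245.
z_β = 2.245 − 1.960 = 0.285.
Power = Φ(0.285) = 0.612.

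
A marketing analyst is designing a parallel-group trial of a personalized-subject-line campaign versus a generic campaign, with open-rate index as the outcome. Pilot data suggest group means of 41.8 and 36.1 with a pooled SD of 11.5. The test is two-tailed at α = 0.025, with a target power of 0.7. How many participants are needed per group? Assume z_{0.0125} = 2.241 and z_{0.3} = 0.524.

n = 63 per group

Cohen's d = |M₁ − M₂| / SD_pooled = |41.8 − 36.1| / 11.5 = 5.7 / 11.5 = 0.496.
For two independent groups with equal n: n = 2·((z_{α/2} + z_β) / d)².
z_{α/2} + z_β = 2.241 + 0.524 = 2.765.
n = 2 × (2.765 / 0.496)² = 2 × 5.575² = 2 × 31.08 = 62.2.
Round up to the next whole participant.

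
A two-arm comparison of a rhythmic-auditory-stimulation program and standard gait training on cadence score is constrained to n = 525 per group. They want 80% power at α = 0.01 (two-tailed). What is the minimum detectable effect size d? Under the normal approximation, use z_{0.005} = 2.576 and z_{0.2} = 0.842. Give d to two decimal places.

For two independent groups of n = 525 each: d_min = (z_{α/2} + z_β)·√(2/n).
z-sum = 2.576 + 0.842 = 3.418.
d_min = 3.418 × √(2/525) = 3.418 × 0.0617 = 0.211.

d_min ≈ 0.21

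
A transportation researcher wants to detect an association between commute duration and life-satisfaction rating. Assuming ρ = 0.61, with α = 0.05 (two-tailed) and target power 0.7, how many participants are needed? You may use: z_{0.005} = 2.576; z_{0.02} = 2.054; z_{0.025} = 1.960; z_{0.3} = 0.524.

n = 16

Fisher's z: C = ½·ln((1+r)/(1−r)) = ½·ln(4.1282) = 0.7089.
n = ((z_{α/2} + z_β)/C)² + 3.
(1.960 + 0.524) / 0.7089 = 2.484 / 0.7089 = 3.504.
n = 3.504² + 3 = 12.28 + 3 = 15.3.
Round up.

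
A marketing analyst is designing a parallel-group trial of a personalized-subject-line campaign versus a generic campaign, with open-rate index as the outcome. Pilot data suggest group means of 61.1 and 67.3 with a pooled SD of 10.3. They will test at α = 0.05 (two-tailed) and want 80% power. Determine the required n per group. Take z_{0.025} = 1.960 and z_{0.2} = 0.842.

Cohen's d = |M₁ − M₂| / SD_pooled = |61.1 − 67.3| / 10.3 = 6.2 / 10.3 = 0.602.
For two independent groups with equal n: n = 2·((z_{α/2} + z_β) / d)².
z_{α/2} + z_β = 1.960 + 0.842 = 2.802.
n = 2 × (2.802 / 0.602)² = 2 × 4.654² = 2 × 21.66 = 43.3.
Round up to the next whole participant.

n = 44 per group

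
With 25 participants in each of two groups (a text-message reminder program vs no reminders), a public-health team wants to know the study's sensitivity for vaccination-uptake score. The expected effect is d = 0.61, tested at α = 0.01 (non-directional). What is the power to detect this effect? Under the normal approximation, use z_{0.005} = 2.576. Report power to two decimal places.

For two equal groups, power = Φ(d·√(n/2) − z_{α/2}).
d·√(n/2) = 0.61 × √(25/2) = 0.61 × 3.536 = 2.157.
z_β = 2.157 − 2.576 = -0.419.
Power = Φ(-0.419) = 0.337.

power ≈ 0.34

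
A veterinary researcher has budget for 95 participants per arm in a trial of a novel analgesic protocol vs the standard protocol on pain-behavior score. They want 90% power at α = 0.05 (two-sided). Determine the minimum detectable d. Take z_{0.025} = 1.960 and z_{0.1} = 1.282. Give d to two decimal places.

For two independent groups of n = 95 each: d_min = (z_{α/2} + z_β)·√(2/n).
z-sum = 1.960 + 1.282 = 3.242.
d_min = 3.242 × √(2/95) = 3.242 × 0.1451 = 0.470.

d_min ≈ 0.47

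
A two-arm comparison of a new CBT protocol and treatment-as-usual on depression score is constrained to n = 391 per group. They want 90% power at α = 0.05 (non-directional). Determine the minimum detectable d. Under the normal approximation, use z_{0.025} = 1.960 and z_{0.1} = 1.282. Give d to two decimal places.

d_min ≈ 0.23

For two independent groups of n = 391 each: d_min = (z_{α/2} + z_β)·√(2/n).
z-sum = 1.960 + 1.282 = 3.242.
d_min = 3.242 × √(2/391) = 3.242 × 0.0715 = 0.232.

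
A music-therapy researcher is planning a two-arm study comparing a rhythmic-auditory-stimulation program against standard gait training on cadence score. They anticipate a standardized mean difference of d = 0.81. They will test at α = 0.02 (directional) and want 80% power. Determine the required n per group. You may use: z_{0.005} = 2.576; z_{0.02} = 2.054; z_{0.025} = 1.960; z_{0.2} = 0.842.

n = 26 per group

For two independent groups with equal n: n = 2·((z_{α} + z_β) / d)².
z_{α} + z_β = 2.054 + 0.842 = 2.896.
n = 2 × (2.896 / 0.81)² = 2 × 3.575² = 2 × 12.78 = 25.6.
Round up to the next whole participant.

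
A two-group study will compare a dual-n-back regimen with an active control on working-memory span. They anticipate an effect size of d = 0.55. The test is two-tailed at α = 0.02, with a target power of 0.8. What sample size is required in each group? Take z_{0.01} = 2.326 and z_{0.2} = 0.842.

n = 67 per group

For two independent groups with equal n: n = 2·((z_{α/2} + z_β) / d)².
z_{α/2} + z_β = 2.326 + 0.842 = 3.168.
n = 2 × (3.168 / 0.55)² = 2 × 5.760² = 2 × 33.18 = 66.4.
Round up to the next whole participant.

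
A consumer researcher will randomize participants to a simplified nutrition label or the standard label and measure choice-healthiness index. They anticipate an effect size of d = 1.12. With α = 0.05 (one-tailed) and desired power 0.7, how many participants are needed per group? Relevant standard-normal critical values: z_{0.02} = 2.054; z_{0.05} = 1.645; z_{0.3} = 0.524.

For two independent groups with equal n: n = 2·((z_{α} + z_β) / d)².
z_{α} + z_β = 1.645 + 0.524 = 2.169.
n = 2 × (2.169 / 1.12)² = 2 × 1.937² = 2 × 3.75 = 7.5.
Round up to the next whole participant.

n = 8 per group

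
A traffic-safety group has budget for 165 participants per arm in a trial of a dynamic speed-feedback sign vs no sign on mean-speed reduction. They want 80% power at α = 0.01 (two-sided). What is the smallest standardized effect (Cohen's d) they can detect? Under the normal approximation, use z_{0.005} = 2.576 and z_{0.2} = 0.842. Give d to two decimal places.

For two independent groups of n = 165 each: d_min = (z_{α/2} + z_β)·√(2/n).
z-sum = 2.576 + 0.842 = 3.418.
d_min = 3.418 × √(2/165) = 3.418 × 0.1101 = 0.376.

d_min ≈ 0.38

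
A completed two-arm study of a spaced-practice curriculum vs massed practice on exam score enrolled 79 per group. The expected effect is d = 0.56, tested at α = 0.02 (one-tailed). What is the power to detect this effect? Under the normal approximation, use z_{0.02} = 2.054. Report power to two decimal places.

For two equal groups, power = Φ(d·√(n/2) − z_{α}).
d·√(n/2) = 0.56 × √(79/2) = 0.56 × 6.285 = 3.520.
z_β = 3.520 − 2.054 = 1.466.
Power = Φ(1.466) = 0.929.

power ≈ 0.93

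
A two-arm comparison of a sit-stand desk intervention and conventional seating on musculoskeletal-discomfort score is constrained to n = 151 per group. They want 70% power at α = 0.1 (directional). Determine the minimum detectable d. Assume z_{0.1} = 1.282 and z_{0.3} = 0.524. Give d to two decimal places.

d_min ≈ 0.21

For two independent groups of n = 151 each: d_min = (z_{α} + z_β)·√(2/n).
z-sum = 1.282 + 0.524 = 1.806.
d_min = 1.806 × √(2/151) = 1.806 × 0.1151 = 0.208.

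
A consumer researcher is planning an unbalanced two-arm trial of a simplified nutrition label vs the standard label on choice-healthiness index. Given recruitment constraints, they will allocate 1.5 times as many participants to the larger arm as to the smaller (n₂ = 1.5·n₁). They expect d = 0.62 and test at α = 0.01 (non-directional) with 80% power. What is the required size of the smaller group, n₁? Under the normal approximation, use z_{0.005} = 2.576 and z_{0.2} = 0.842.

n₁ = 51

With allocation ratio k = n₂/n₁ = 1.5, Var(x̄₁−x̄₂) = σ²(1/n₁ + 1/(k·n₁)) = σ²·(k+1)/(k·n₁).
So n₁ = (1 + 1/k)·((z_{α/2} + z_β)/d)² = 1.667 × (3.418/0.62)².
n₁ = 1.667 × 30.39 = 50.7.
Round up: n₁ = 51, giving n₂ = ⌈1.5 × 51⌉ = ⌈76.5⌉ = 77.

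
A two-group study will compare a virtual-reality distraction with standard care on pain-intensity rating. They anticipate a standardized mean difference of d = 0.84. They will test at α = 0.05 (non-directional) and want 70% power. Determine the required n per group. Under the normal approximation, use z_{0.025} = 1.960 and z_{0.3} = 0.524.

n = 18 per group

For two independent groups with equal n: n = 2·((z_{α/2} + z_β) / d)².
z_{α/2} + z_β = 1.960 + 0.524 = 2.484.
n = 2 × (2.484 / 0.84)² = 2 × 2.957² = 2 × 8.74 = 17.5.
Round up to the next whole participant.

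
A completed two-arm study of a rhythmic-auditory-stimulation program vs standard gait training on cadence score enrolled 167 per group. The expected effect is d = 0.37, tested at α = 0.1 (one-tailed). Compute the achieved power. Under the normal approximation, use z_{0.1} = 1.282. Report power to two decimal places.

power ≈ 0.98

For two equal groups, power = Φ(d·√(n/2) − z_{α}).
d·√(n/2) = 0.37 × √(167/2) = 0.37 × 9.138 = 3.381.
z_β = 3.381 − 1.282 = 2.099.
Power = Φ(2.099) = 0.982.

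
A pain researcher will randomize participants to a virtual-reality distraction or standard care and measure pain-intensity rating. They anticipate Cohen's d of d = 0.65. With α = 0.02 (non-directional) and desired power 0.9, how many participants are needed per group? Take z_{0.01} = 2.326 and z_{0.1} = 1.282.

For two independent groups with equal n: n = 2·((z_{α/2} + z_β) / d)².
z_{α/2} + z_β = 2.326 + 1.282 = 3.608.
n = 2 × (3.608 / 0.65)² = 2 × 5.551² = 2 × 30.81 = 61.6.
Round up to the next whole participant.

n = 62 per group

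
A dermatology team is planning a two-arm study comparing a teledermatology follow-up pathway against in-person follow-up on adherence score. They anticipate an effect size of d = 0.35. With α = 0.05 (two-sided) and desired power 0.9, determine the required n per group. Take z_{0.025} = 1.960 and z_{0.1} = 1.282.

n = 172 per group

For two independent groups with equal n: n = 2·((z_{α/2} + z_β) / d)².
z_{α/2} + z_β = 1.960 + 1.282 = 3.242.
n = 2 × (3.242 / 0.35)² = 2 × 9.263² = 2 × 85.80 = 171.6.
Round up to the next whole participant.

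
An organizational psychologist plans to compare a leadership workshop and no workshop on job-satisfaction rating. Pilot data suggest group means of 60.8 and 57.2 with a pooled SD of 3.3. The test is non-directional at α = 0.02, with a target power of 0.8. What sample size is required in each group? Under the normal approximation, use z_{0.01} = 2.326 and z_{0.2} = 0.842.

Cohen's d = |M₁ − M₂| / SD_pooled = |60.8 − 57.2| / 3.3 = 3.6 / 3.3 = 1.091.
For two independent groups with equal n: n = 2·((z_{α/2} + z_β) / d)².
z_{α/2} + z_β = 2.326 + 0.842 = 3.168.
n = 2 × (3.168 / 1.091)² = 2 × 2.904² = 2 × 8.43 = 16.9.
Round up to the next whole participant.

n = 17 per group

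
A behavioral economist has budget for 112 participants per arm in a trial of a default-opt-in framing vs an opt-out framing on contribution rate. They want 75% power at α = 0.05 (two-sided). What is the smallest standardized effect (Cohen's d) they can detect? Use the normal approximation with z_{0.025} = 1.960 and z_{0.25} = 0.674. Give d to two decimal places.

For two independent groups of n = 112 each: d_min = (z_{α/2} + z_β)·√(2/n).
z-sum = 1.960 + 0.674 = 2.634.
d_min = 2.634 × √(2/112) = 2.634 × 0.1336 = 0.352.

d_min ≈ 0.35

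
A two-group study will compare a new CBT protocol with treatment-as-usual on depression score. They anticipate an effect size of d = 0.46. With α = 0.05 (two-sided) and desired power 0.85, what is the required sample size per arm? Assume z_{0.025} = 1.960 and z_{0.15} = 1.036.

n = 85 per group

For two independent groups with equal n: n = 2·((z_{α/2} + z_β) / d)².
z_{α/2} + z_β = 1.960 + 1.036 = 2.996.
n = 2 × (2.996 / 0.46)² = 2 × 6.513² = 2 × 42.42 = 84.8.
Round up to the next whole participant.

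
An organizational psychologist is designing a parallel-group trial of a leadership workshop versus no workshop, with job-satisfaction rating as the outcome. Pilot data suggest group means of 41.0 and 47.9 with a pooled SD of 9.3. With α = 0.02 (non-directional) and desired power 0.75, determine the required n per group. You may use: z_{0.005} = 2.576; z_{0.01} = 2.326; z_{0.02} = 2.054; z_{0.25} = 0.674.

Cohen's d = |M₁ − M₂| / SD_pooled = |41.0 − 47.9| / 9.3 = 6.9 / 9.3 = 0.742.
For two independent groups with equal n: n = 2·((z_{α/2} + z_β) / d)².
z_{α/2} + z_β = 2.326 + 0.674 = 3.000.
n = 2 × (3.000 / 0.742)² = 2 × 4.043² = 2 × 16.35 = 32.7.
Round up to the next whole participant.

n = 33 per group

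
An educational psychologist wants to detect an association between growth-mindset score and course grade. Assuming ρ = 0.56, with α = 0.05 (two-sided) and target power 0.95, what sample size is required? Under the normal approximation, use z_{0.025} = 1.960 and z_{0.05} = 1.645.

n = 36

Fisher's z: C = ½·ln((1+r)/(1−r)) = ½·ln(3.5455) = 0.6328.
n = ((z_{α/2} + z_β)/C)² + 3.
(1.960 + 1.645) / 0.6328 = 3.605 / 0.6328 = 5.697.
n = 5.697² + 3 = 32.45 + 3 = 35.5.
Round up.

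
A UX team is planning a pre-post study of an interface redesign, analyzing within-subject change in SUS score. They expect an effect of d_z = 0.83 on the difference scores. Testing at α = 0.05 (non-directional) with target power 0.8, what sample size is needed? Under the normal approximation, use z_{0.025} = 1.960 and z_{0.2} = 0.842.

n = 12 pairs

For a paired (one-sample on differences) test: n = ((z_{α/2} + z_β) / d)².
z_{α/2} + z_β = 1.960 + 0.842 = 2.802.
n = (2.802 / 0.83)² = 3.376² = 11.40.
Round up.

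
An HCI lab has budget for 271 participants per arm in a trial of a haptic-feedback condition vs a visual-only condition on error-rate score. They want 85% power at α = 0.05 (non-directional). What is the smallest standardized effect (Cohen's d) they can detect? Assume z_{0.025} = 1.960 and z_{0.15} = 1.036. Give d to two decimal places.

For two independent groups of n = 271 each: d_min = (z_{α/2} + z_β)·√(2/n).
z-sum = 1.960 + 1.036 = 2.996.
d_min = 2.996 × √(2/271) = 2.996 × 0.0859 = 0.257.

d_min ≈ 0.26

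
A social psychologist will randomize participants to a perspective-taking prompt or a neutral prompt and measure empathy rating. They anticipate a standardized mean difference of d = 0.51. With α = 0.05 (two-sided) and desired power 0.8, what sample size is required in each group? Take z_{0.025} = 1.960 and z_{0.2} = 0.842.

For two independent groups with equal n: n = 2·((z_{α/2} + z_β) / d)².
z_{α/2} + z_β = 1.960 + 0.842 = 2.802.
n = 2 × (2.802 / 0.51)² = 2 × 5.494² = 2 × 30.19 = 60.4.
Round up to the next whole participant.

n = 61 per group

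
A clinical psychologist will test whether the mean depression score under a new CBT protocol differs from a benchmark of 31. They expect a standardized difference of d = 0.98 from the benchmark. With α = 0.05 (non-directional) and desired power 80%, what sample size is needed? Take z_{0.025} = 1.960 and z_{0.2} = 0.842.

n = 9

For a one-sample test: n = ((z_{α/2} + z_β) / d)².
z_{α/2} + z_β = 1.960 + 0.842 = 2.802.
n = (2.802 / 0.98)² = 2.859² = 8.17.
Round up.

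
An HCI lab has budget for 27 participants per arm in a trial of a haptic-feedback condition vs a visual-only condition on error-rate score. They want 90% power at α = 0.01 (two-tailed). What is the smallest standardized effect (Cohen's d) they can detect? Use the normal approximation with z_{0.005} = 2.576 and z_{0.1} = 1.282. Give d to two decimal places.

d_min ≈ 1.05

For two independent groups of n = 27 each: d_min = (z_{α/2} + z_β)·√(2/n).
z-sum = 2.576 + 1.282 = 3.858.
d_min = 3.858 × √(2/27) = 3.858 × 0.2722 = 1.050.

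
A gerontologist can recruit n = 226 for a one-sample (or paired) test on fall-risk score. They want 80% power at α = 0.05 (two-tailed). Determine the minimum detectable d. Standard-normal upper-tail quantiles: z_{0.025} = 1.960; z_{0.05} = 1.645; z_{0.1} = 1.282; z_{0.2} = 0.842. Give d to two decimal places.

For a single sample (or paired design) of n = 226: d_min = (z_{α/2} + z_β)/√n.
z-sum = 1.960 + 0.842 = 2.802.
d_min = 2.802 / √226 = 2.802 / 15.033 = 0.186.

d_min ≈ 0.19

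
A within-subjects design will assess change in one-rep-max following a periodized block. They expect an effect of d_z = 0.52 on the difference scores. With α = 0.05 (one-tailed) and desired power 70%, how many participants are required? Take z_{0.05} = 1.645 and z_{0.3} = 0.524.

n = 18 pairs

For a paired (one-sample on differences) test: n = ((z_{α} + z_β) / d)².
z_{α} + z_β = 1.645 + 0.524 = 2.169.
n = (2.169 / 0.52)² = 4.171² = 17.40.
Round up.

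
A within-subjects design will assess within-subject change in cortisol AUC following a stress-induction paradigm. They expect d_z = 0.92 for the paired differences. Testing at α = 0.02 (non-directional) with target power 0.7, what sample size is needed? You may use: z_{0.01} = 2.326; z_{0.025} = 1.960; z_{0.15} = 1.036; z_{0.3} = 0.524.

For a paired (one-sample on differences) test: n = ((z_{α/2} + z_β) / d)².
z_{α/2} + z_β = 2.326 + 0.524 = 2.850.
n = (2.850 / 0.92)² = 3.098² = 9.60.
Round up.

n = 10 pairs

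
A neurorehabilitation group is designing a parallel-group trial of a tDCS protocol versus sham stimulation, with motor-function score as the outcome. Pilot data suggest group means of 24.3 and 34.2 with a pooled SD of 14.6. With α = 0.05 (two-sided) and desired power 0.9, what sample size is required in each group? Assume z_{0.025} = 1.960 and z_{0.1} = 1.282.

Cohen's d = |M₁ − M₂| / SD_pooled = |24.3 − 34.2| / 14.6 = 9.9 / 14.6 = 0.678.
For two independent groups with equal n: n = 2·((z_{α/2} + z_β) / d)².
z_{α/2} + z_β = 1.960 + 1.282 = 3.242.
n = 2 × (3.242 / 0.678)² = 2 × 4.782² = 2 × 22.86 = 45.7.
Round up to the next whole participant.

n = 46 per group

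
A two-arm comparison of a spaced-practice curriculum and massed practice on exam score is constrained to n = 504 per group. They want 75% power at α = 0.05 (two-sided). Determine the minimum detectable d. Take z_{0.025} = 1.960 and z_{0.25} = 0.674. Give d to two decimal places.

d_min ≈ 0.17

For two independent groups of n = 504 each: d_min = (z_{α/2} + z_β)·√(2/n).
z-sum = 1.960 + 0.674 = 2.634.
d_min = 2.634 × √(2/504) = 2.634 × 0.0630 = 0.166.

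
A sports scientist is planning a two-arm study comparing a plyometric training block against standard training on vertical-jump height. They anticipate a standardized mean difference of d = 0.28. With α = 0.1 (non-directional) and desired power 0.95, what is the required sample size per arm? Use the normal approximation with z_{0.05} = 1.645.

For two independent groups with equal n: n = 2·((z_{α/2} + z_β) / d)².
z_{α/2} + z_β = 1.645 + 1.645 = 3.290.
n = 2 × (3.290 / 0.28)² = 2 × 11.750² = 2 × 138.06 = 276.1.
Round up to the next whole participant.

n = 277 per group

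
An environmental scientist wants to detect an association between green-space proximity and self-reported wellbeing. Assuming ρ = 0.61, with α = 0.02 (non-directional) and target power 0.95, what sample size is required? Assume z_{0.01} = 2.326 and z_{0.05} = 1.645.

Fisher's z: C = ½·ln((1+r)/(1−r)) = ½·ln(4.1282) = 0.7089.
n = ((z_{α/2} + z_β)/C)² + 3.
(2.326 + 1.645) / 0.7089 = 3.971 / 0.7089 = 5.602.
n = 5.602² + 3 = 31.38 + 3 = 34.4.
Round up.

n = 35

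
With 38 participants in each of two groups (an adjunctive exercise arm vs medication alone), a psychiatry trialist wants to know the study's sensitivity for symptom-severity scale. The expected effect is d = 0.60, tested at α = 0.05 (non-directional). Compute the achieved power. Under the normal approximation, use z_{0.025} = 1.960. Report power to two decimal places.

power ≈ 0.74

For two equal groups, power = Φ(d·√(n/2) − z_{α/2}).
d·√(n/2) = 0.60 × √(38/2) = 0.60 × 4.359 = 2.615.
z_β = 2.615 − 1.960 = 0.655.
Power = Φ(0.655) = 0.744.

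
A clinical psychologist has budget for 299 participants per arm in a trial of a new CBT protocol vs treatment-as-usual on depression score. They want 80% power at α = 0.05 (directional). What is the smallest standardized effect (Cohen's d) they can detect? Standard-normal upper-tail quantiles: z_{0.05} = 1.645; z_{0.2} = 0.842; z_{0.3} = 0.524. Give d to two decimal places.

d_min ≈ 0.20

For two independent groups of n = 299 each: d_min = (z_{α} + z_β)·√(2/n).
z-sum = 1.645 + 0.842 = 2.487.
d_min = 2.487 × √(2/299) = 2.487 × 0.0818 = 0.203.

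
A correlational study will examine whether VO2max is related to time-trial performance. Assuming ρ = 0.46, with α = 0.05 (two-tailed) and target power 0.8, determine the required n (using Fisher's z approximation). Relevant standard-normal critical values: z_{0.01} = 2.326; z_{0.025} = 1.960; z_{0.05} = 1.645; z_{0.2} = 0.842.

n = 35

Fisher's z: C = ½·ln((1+r)/(1−r)) = ½·ln(2.7037) = 0.4973.
n = ((z_{α/2} + z_β)/C)² + 3.
(1.960 + 0.842) / 0.4973 = 2.802 / 0.4973 = 5.634.
n = 5.634² + 3 = 31.75 + 3 = 34.7.
Round up.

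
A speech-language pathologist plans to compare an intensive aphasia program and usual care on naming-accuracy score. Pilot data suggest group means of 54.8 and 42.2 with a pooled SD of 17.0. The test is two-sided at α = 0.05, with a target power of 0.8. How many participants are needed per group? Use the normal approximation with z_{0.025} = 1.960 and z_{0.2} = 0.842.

n = 29 per group

Cohen's d = |M₁ − M₂| / SD_pooled = |54.8 − 42.2| / 17.0 = 12.6 / 17.0 = 0.741.
For two independent groups with equal n: n = 2·((z_{α/2} + z_β) / d)².
z_{α/2} + z_β = 1.960 + 0.842 = 2.802.
n = 2 × (2.802 / 0.741)² = 2 × 3.781² = 2 × 14.30 = 28.6.
Round up to the next whole participant.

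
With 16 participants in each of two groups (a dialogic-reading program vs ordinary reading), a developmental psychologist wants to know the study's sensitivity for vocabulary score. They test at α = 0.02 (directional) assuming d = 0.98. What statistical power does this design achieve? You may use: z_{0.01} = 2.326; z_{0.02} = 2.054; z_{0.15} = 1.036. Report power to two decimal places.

For two equal groups, power = Φ(d·√(n/2) − z_{α}).
d·√(n/2) = 0.98 × √(16/2) = 0.98 × 2.828 = 2.772.
z_β = 2.772 − 2.054 = 0.718.
Power = Φ(0.718) = 0.764.

power ≈ 0.76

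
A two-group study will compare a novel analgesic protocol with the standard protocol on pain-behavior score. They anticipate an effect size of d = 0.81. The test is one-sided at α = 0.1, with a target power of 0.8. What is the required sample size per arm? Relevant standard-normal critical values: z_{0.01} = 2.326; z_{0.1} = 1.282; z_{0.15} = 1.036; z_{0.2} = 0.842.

n = 14 per group

For two independent groups with equal n: n = 2·((z_{α} + z_β) / d)².
z_{α} + z_β = 1.282 + 0.842 = 2.124.
n = 2 × (2.124 / 0.81)² = 2 × 2.622² = 2 × 6.88 = 13.8.
Round up to the next whole participant.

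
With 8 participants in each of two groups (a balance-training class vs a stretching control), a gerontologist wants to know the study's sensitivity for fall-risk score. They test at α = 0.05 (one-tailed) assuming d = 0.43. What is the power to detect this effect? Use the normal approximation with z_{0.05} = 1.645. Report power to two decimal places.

For two equal groups, power = Φ(d·√(n/2) − z_{α}).
d·√(n/2) = 0.43 × √(8/2) = 0.43 × 2.000 = 0.860.
z_β = 0.860 − 1.645 = -0.785.
Power = Φ(-0.785) = 0.216.

power ≈ 0.22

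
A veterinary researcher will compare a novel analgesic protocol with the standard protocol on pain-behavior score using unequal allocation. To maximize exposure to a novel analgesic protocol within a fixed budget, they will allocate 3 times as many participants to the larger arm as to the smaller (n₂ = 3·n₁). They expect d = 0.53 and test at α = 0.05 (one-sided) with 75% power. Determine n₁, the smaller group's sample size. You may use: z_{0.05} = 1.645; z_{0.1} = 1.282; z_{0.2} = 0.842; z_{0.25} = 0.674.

n₁ = 26

With allocation ratio k = n₂/n₁ = 3, Var(x̄₁−x̄₂) = σ²(1/n₁ + 1/(k·n₁)) = σ²·(k+1)/(k·n₁).
So n₁ = (1 + 1/k)·((z_{α} + z_β)/d)² = 1.333 × (2.319/0.53)².
n₁ = 1.333 × 19.14 = 25.5.
Round up: n₁ = 26, giving n₂ = 3 × 26 = 78.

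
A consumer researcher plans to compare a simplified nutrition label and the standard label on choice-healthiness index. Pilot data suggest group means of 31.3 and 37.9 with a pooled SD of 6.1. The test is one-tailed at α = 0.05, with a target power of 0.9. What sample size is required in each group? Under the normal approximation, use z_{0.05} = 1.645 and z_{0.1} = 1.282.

n = 15 per group

Cohen's d = |M₁ − M₂| / SD_pooled = |31.3 − 37.9| / 6.1 = 6.6 / 6.1 = 1.082.
For two independent groups with equal n: n = 2·((z_{α} + z_β) / d)².
z_{α} + z_β = 1.645 + 1.282 = 2.927.
n = 2 × (2.927 / 1.082)² = 2 × 2.705² = 2 × 7.32 = 14.6.
Round up to the next whole participant.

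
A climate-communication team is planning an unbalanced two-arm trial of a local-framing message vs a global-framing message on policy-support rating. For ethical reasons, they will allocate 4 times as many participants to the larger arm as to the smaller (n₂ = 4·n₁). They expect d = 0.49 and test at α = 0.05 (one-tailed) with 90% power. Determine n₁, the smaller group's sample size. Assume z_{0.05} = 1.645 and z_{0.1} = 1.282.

n₁ = 45

With allocation ratio k = n₂/n₁ = 4, Var(x̄₁−x̄₂) = σ²(1/n₁ + 1/(k·n₁)) = σ²·(k+1)/(k·n₁).
So n₁ = (1 + 1/k)·((z_{α} + z_β)/d)² = 1.250 × (2.927/0.49)².
n₁ = 1.250 × 35.68 = 44.6.
Round up: n₁ = 45, giving n₂ = 4 × 45 = 180.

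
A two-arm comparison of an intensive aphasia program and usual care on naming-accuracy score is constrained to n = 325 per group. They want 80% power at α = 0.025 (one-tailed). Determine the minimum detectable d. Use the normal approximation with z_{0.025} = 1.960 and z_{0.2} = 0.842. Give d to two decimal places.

d_min ≈ 0.22

For two independent groups of n = 325 each: d_min = (z_{α} + z_β)·√(2/n).
z-sum = 1.960 + 0.842 = 2.802.
d_min = 2.802 × √(2/325) = 2.802 × 0.0784 = 0.220.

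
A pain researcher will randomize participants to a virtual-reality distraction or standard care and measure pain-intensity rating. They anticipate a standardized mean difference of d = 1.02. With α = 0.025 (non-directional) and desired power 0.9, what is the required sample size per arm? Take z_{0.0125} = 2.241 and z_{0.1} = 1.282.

n = 24 per group

For two independent groups with equal n: n = 2·((z_{α/2} + z_β) / d)².
z_{α/2} + z_β = 2.241 + 1.282 = 3.523.
n = 2 × (3.523 / 1.02)² = 2 × 3.454² = 2 × 11.93 = 23.9.
Round up to the next whole participant.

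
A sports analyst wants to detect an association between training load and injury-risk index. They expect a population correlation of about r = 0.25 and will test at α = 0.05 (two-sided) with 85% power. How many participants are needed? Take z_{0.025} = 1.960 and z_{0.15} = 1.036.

Fisher's z: C = ½·ln((1+r)/(1−r)) = ½·ln(1.6667) = 0.2554.
n = ((z_{α/2} + z_β)/C)² + 3.
(1.960 + 1.036) / 0.2554 = 2.996 / 0.2554 = 11.731.
n = 11.731² + 3 = 137.61 + 3 = 140.6.
Round up.

n = 141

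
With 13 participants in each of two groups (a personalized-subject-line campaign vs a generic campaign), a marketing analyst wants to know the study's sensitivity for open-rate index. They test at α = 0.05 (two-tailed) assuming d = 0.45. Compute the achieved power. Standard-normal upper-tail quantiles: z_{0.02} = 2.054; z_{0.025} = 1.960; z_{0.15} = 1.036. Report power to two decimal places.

power ≈ 0.21

For two equal groups, power = Φ(d·√(n/2) − z_{α/2}).
d·√(n/2) = 0.45 × √(13/2) = 0.45 × 2.550 = 1.147.
z_β = 1.147 − 1.960 = -0.813.
Power = Φ(-0.813) = 0.208.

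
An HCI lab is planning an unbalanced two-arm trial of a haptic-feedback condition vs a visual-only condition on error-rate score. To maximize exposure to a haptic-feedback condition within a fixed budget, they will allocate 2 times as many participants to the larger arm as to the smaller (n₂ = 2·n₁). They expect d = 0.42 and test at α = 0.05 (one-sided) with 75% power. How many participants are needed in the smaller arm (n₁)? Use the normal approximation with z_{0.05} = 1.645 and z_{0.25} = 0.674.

With allocation ratio k = n₂/n₁ = 2, Var(x̄₁−x̄₂) = σ²(1/n₁ + 1/(k·n₁)) = σ²·(k+1)/(k·n₁).
So n₁ = (1 + 1/k)·((z_{α} + z_β)/d)² = 1.500 × (2.319/0.42)².
n₁ = 1.500 × 30.49 = 45.7.
Round up: n₁ = 46, giving n₂ = 2 × 46 = 92.

n₁ = 46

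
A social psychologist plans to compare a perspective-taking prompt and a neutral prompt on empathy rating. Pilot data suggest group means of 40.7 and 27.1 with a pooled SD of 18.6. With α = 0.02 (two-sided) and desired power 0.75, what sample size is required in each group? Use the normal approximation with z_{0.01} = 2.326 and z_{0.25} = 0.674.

Cohen's d = |M₁ − M₂| / SD_pooled = |40.7 − 27.1| / 18.6 = 13.6 / 18.6 = 0.731.
For two independent groups with equal n: n = 2·((z_{α/2} + z_β) / d)².
z_{α/2} + z_β = 2.326 + 0.674 = 3.000.
n = 2 × (3.000 / 0.731)² = 2 × 4.104² = 2 × 16.84 = 33.7.
Round up to the next whole participant.

n = 34 per group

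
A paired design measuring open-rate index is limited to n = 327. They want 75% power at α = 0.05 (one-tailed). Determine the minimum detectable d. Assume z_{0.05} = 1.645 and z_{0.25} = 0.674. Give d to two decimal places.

d_min ≈ 0.13

For a single sample (or paired design) of n = 327: d_min = (z_{α} + z_β)/√n.
z-sum = 1.645 + 0.674 = 2.319.
d_min = 2.319 / √327 = 2.319 / 18.083 = 0.128.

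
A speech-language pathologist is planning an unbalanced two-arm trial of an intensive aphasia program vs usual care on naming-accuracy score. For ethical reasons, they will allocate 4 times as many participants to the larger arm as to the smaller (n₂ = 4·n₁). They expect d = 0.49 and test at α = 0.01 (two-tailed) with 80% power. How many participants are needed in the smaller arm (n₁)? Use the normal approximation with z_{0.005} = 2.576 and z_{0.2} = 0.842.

With allocation ratio k = n₂/n₁ = 4, Var(x̄₁−x̄₂) = σ²(1/n₁ + 1/(k·n₁)) = σ²·(k+1)/(k·n₁).
So n₁ = (1 + 1/k)·((z_{α/2} + z_β)/d)² = 1.250 × (3.418/0.49)².
n₁ = 1.250 × 48.66 = 60.8.
Round up: n₁ = 61, giving n₂ = 4 × 61 = 244.

n₁ = 61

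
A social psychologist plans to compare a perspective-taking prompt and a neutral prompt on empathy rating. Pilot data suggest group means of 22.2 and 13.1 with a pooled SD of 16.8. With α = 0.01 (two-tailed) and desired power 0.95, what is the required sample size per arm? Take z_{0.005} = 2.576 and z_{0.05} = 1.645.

Cohen's d = |M₁ − M₂| / SD_pooled = |22.2 − 13.1| / 16.8 = 9.1 / 16.8 = 0.542.
For two independent groups with equal n: n = 2·((z_{α/2} + z_β) / d)².
z_{α/2} + z_β = 2.576 + 1.645 = 4.221.
n = 2 × (4.221 / 0.542)² = 2 × 7.788² = 2 × 60.65 = 121.3.
Round up to the next whole participant.

n = 122 per group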